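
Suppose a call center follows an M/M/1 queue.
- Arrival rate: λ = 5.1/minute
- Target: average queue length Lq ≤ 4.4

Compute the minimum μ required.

For M/M/1: Lq = λ²/(μ(μ-λ))
Need Lq ≤ 4.4, i.e. μ(μ-λ) ≥ λ²/4.4
μ² - 5.1μ - 26.01/4.4 ≥ 0  →  μ² - 5.1μ - 5.911364 ≥ 0
Quadratic formula (positive root): μ = [λ + √(λ² + 4×5.911364)]/2
Discriminant: 26.01 + 4×5.911364 = 49.6555, √49.6555 = 7.0467
μ ≥ (5.1 + 7.0467)/2 = 6.0733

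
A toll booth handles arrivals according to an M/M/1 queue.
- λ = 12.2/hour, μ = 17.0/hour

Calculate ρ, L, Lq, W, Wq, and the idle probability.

Step 1: ρ = λ/μ = 12.2/17.0 = 0.7176
Step 2: L = λ/(μ-λ) = 12.2/4.80 = 2.5417
Step 3: Lq = λ²/(μ(μ-λ)) = 148.84/(17.0×4.80) = 1.8240
Step 4: W = 1/(μ-λ) = 1/4.80 = 0.208333
Step 5: Wq = λ/(μ(μ-λ)) = 12.2/(17.0×4.80) = 0.1495
Step 6: P(0) = 1-ρ = 0.2824
Verify: L = λW = 12.2×0.208333 = 2.5417 ✔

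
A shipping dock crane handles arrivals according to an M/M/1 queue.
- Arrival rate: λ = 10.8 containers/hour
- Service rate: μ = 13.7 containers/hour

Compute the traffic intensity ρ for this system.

Server utilization: ρ = λ/μ
ρ = 10.8/13.7 = 0.7883
The server is busy 78.83% of the time.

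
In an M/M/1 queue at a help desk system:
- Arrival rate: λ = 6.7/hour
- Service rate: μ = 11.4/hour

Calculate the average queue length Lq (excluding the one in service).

ρ = λ/μ = 6.7/11.4 = 0.5877
For M/M/1: Lq = λ²/(μ(μ-λ))
Lq = 44.89/(11.4 × 4.70)
Lq = 0.8378 tickets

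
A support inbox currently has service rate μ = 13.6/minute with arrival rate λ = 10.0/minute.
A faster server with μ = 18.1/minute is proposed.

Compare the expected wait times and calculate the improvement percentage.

System 1: ρ₁ = 10.0/13.6 = 0.7353, W₁ = 1/(13.6-10.0) = 0.277778
System 2: ρ₂ = 10.0/18.1 = 0.5525, W₂ = 1/(18.1-10.0) = 0.123457
Improvement: (W₁-W₂)/W₁ = (0.277778-0.123457)/0.277778 = 55.56%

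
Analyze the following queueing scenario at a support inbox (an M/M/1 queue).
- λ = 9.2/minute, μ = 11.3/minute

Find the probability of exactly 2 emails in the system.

ρ = λ/μ = 9.2/11.3 = 0.8142
P(n) = (1-ρ)ρⁿ
P(2) = (1-0.8142) × 0.8142^2
P(2) = 0.1858 × 0.6629
P(2) = 0.1232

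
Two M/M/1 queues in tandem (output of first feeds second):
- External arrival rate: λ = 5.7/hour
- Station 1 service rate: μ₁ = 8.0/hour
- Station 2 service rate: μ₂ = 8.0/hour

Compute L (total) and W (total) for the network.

By Jackson's theorem, each station behaves as independent M/M/1.
Station 1: ρ₁ = 5.7/8.0 = 0.7125, L₁ = ρ₁/(1-ρ₁) = λ/(μ₁-λ) = 5.7/2.30 = 2.47826
Station 2: ρ₂ = 5.7/8.0 = 0.7125, L₂ = ρ₂/(1-ρ₂) = λ/(μ₂-λ) = 5.7/2.30 = 2.47826
Total: L = L₁ + L₂ = 2.47826 + 2.47826 = 4.9565
W = L/λ = 4.9565/5.7 = 0.8696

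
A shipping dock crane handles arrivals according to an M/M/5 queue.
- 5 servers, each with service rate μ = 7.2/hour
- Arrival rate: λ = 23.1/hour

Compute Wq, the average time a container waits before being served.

Traffic intensity: ρ = λ/(cμ) = 23.1/(5×7.2) = 0.6417
Since ρ = 0.6417 < 1, system is stable.
Offered load a = λ/μ = cρ = 23.1/7.2 = 3.2083
P₀ = [ Σₙ₌₀^4 aⁿ/n! + a^5/(5!(1-ρ)) ]⁻¹
Σ = a^0/0! + a^1/1! + a^2/2! + a^3/3! + a^4/4! = 1.0000 + 3.2083 + 5.1467 + 5.5041 + 4.4148 = 19.2739
a^5/(5!(1-ρ)) = 339.9362/(120 × 0.358333) = 7.9055
P₀ = 1/(19.2739 + 7.9055) = 0.03679
Lq = P₀·a^5·ρ / (5!(1-ρ)²) = 0.0367926 × 339.9362 × 0.641667 / (120 × 0.128403) = 0.5208
Wq = Lq/λ = 0.5208/23.1 = 0.02255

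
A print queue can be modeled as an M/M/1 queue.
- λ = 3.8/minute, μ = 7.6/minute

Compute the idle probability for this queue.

ρ = λ/μ = 3.8/7.6 = 0.5000
P(0) = 1 - ρ = 1 - 0.5000 = 0.5000
The server is idle 50.00% of the time.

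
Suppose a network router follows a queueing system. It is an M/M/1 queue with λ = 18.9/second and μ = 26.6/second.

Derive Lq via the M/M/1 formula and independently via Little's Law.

Method 1 (direct): Lq = λ²/(μ(μ-λ)) = 357.21/(26.6 × 7.70) = 1.7440

Method 2 (Little's Law):
W = 1/(μ-λ) = 1/7.70 = 0.12987
Wq = W - 1/μ = 0.12987 - 0.037594 = 0.092276
Lq = λWq = 18.9 × 0.092276 = 1.7440 ✔ (matches Method 1)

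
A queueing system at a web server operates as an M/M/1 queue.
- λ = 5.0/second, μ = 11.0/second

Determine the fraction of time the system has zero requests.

ρ = λ/μ = 5.0/11.0 = 0.4545
P(0) = 1 - ρ = 1 - 0.4545 = 0.5455
The server is idle 54.55% of the time.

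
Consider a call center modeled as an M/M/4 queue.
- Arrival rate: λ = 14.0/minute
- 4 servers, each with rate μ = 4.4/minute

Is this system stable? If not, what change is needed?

Stability requires ρ = λ/(cμ) < 1
ρ = 14.0/(4 × 4.4) = 14.0/17.60 = 0.7955
Since 0.7955 < 1, the system is STABLE.
The servers are busy 79.55% of the time.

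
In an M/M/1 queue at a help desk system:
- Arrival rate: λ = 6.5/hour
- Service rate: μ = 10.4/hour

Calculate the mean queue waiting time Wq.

First, compute utilization: ρ = λ/μ = 6.5/10.4 = 0.6250
For M/M/1: Wq = λ/(μ(μ-λ))
Wq = 6.5/(10.4 × (10.4-6.5))
Wq = 6.5/(10.4 × 3.90)
Wq = 0.1603 hours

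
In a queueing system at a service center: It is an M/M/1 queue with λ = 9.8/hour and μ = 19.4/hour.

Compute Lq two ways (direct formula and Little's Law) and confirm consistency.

Method 1 (direct): Lq = λ²/(μ(μ-λ)) = 96.04/(19.4 × 9.60) = 0.5157

Method 2 (Little's Law):
W = 1/(μ-λ) = 1/9.60 = 0.10417
Wq = W - 1/μ = 0.10417 - 0.051546 = 0.05262
Lq = λWq = 9.8 × 0.05262 = 0.5157 ✔ (matches Method 1)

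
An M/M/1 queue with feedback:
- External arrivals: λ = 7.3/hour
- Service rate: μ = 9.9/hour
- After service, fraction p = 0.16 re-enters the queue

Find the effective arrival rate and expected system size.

Effective arrival rate: λ_eff = λ/(1-p) = 7.3/(1-0.16) = 7.3/0.84 = 8.69048
ρ = λ_eff/μ = 8.69048/9.9 = 0.877826
L = ρ/(1-ρ) = 0.877826/(1-0.877826) = 7.1850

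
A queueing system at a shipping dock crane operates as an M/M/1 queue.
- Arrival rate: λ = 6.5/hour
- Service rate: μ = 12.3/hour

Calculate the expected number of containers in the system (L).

ρ = λ/μ = 6.5/12.3 = 0.5285
For M/M/1: L = λ/(μ-λ)
L = 6.5/(12.3-6.5) = 6.5/5.80
L = 1.1207 containers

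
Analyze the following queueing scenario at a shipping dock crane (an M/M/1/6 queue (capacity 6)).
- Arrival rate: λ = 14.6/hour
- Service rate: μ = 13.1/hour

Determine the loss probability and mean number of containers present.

ρ = λ/μ = 14.6/13.1 = 1.1145
P₀ = (1-ρ)/(1-ρ^(K+1)) = (1-1.1145)/(1-1.1145^7) = -0.1145/-1.1358 = 0.1008
P_K = P₀×ρ^K = 0.1008 × 1.1145^6 = 0.1008 × 1.9164 = 0.1932
Blocking probability P_6 = 0.1932 (19.32%)
L = ρ[1 - (K+1)ρ^K + Kρ^(K+1)] / [(1-ρ)(1-ρ^(K+1))]
L = 1.1145 × (1 - 7×1.916375 + 6×2.135800) / ((1 - 1.1145) × (1 - 2.135800)) = 3.4294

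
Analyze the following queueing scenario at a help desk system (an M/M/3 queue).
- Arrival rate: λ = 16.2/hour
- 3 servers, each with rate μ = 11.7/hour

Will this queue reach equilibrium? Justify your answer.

Stability requires ρ = λ/(cμ) < 1
ρ = 16.2/(3 × 11.7) = 16.2/35.10 = 0.4615
Since 0.4615 < 1, the system is STABLE.
The servers are busy 46.15% of the time.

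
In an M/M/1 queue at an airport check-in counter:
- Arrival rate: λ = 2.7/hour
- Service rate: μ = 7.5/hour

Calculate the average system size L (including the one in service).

ρ = λ/μ = 2.7/7.5 = 0.3600
For M/M/1: L = λ/(μ-λ)
L = 2.7/(7.5-2.7) = 2.7/4.80
L = 0.5625 passengers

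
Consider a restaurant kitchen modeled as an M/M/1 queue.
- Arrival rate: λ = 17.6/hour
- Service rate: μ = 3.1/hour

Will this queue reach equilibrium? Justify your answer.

Stability requires ρ = λ/(cμ) < 1
ρ = 17.6/(1 × 3.1) = 17.6/3.10 = 5.6774
Since 5.6774 ≥ 1, the system is UNSTABLE.
Queue grows without bound. Need μ > λ = 17.6.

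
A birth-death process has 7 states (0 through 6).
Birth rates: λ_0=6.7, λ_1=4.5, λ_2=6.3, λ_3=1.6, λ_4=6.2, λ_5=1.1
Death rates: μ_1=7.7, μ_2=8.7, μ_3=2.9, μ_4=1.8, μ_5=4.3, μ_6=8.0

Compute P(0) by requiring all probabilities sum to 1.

Ratios P(n)/P(0) = (λ₀···λₙ₋₁)/(μ₁···μₙ):
P(1)/P(0) = (6.7)/(7.7) = 0.8701
P(2)/P(0) = (6.7×4.5)/(7.7×8.7) = 0.4501
P(3)/P(0) = (6.7×4.5×6.3)/(7.7×8.7×2.9) = 0.9777
P(4)/P(0) = (6.7×4.5×6.3×1.6)/(7.7×8.7×2.9×1.8) = 0.8691
P(5)/P(0) = (6.7×4.5×6.3×1.6×6.2)/(7.7×8.7×2.9×1.8×4.3) = 1.2531
P(6)/P(0) = (6.7×4.5×6.3×1.6×6.2×1.1)/(7.7×8.7×2.9×1.8×4.3×8.0) = 0.1723

Normalization: ∑ P(n) = 1
P(0) × (1.0000 + 0.8701 + 0.4501 + 0.9777 + 0.8691 + 1.2531 + 0.1723) = 1
P(0) × 5.5924 = 1
P(0) = 1/5.5924 = 0.1788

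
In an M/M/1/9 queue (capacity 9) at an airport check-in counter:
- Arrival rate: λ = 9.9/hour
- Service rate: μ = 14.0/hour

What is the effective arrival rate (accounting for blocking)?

ρ = λ/μ = 9.9/14.0 = 0.70714
P₀ = (1-ρ)/(1-ρ^(K+1)) = (1-0.70714)/(1-0.70714^10) = 0.29286/0.96874 = 0.3023
P_K = P₀×ρ^K = 0.30231 × 0.70714^9 = 0.30231 × 0.044213 = 0.01337
λ_eff = λ(1-P_K) = 9.9 × (1 - 0.013366) = 9.9 × 0.986634 = 9.7677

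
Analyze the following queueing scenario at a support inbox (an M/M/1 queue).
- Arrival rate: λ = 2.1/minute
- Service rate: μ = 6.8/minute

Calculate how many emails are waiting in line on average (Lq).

ρ = λ/μ = 2.1/6.8 = 0.3088
For M/M/1: Lq = λ²/(μ(μ-λ))
Lq = 4.41/(6.8 × 4.70)
Lq = 0.1380 emails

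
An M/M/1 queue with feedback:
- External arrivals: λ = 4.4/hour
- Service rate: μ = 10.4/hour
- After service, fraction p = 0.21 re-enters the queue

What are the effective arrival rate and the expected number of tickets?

Effective arrival rate: λ_eff = λ/(1-p) = 4.4/(1-0.21) = 4.4/0.79 = 5.5696
ρ = λ_eff/μ = 5.5696/10.4 = 0.53554
L = ρ/(1-ρ) = 0.53554/(1-0.53554) = 1.1530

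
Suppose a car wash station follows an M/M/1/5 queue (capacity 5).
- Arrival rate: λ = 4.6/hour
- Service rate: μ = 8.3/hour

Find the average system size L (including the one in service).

ρ = λ/μ = 4.6/8.3 = 0.554217
P₀ = (1-ρ)/(1-ρ^(K+1)) = (1-0.554217)/(1-0.554217^6) = 0.4458/0.9710 = 0.4591
P_K = P₀×ρ^K = 0.45909 × 0.554217^5 = 0.45909 × 0.052288 = 0.02400
L = ρ[1 - (K+1)ρ^K + Kρ^(K+1)] / [(1-ρ)(1-ρ^(K+1))]
L = 0.554217 × (1 - 6×0.05229 + 5×0.02898) / ((1 - 0.554217) × (1 - 0.02898)) = 1.0642 cars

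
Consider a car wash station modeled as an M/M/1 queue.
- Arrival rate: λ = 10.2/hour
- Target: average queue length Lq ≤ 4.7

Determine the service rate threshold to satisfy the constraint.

For M/M/1: Lq = λ²/(μ(μ-λ))
Need Lq ≤ 4.7, i.e. μ(μ-λ) ≥ λ²/4.7
μ² - 10.2μ - 104.04/4.7 ≥ 0  →  μ² - 10.2μ - 22.13617 ≥ 0
Quadratic formula (positive root): μ = [λ + √(λ² + 4×22.13617)]/2
Discriminant: 104.04 + 4×22.13617 = 192.5847, √192.5847 = 13.87749
μ ≥ (10.2 + 13.87749)/2 = 12.0387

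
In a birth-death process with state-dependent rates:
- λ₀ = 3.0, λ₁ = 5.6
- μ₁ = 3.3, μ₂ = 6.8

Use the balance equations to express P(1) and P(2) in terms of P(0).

Balance equations:
State 0: λ₀P₀ = μ₁P₁ → P₁ = (λ₀/μ₁)P₀ = (3.0/3.3)P₀ = 0.9091P₀
State 1: P₂ = (λ₀λ₁)/(μ₁μ₂)P₀ = (3.0×5.6)/(3.3×6.8)P₀ = 0.7487P₀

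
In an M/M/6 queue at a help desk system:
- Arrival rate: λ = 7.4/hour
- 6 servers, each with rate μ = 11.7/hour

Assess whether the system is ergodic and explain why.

Stability requires ρ = λ/(cμ) < 1
ρ = 7.4/(6 × 11.7) = 7.4/70.20 = 0.1054
Since 0.1054 < 1, the system is STABLE.
The servers are busy 10.54% of the time.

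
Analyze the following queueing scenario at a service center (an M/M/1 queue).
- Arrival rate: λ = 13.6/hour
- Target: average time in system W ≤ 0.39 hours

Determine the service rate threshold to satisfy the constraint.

For M/M/1: W = 1/(μ-λ)
Need W ≤ 0.39, so 1/(μ-λ) ≤ 0.39
μ - λ ≥ 1/0.39 = 2.5641
μ ≥ 13.6 + 2.5641 = 16.1641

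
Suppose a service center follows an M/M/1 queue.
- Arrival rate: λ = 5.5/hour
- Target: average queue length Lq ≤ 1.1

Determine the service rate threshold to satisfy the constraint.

For M/M/1: Lq = λ²/(μ(μ-λ))
Need Lq ≤ 1.1, i.e. μ(μ-λ) ≥ λ²/1.1
μ² - 5.5μ - 30.25/1.1 ≥ 0  →  μ² - 5.5μ - 27.5000 ≥ 0
Quadratic formula (positive root): μ = [λ + √(λ² + 4×27.5000)]/2
Discriminant: 30.25 + 4×27.5000 = 140.2500, √140.2500 = 11.8427
μ ≥ (5.5 + 11.8427)/2 = 8.6714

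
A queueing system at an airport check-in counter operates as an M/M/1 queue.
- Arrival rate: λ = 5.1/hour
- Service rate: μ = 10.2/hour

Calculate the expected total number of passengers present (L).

ρ = λ/μ = 5.1/10.2 = 0.5000
For M/M/1: L = λ/(μ-λ)
L = 5.1/(10.2-5.1) = 5.1/5.10
L = 1.0000 passengers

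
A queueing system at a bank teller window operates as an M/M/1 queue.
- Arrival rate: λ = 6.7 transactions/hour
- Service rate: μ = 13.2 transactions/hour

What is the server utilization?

Server utilization: ρ = λ/μ
ρ = 6.7/13.2 = 0.5076
The server is busy 50.76% of the time.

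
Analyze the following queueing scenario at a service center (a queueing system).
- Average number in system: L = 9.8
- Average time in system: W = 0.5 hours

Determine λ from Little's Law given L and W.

Little's Law: L = λW, so λ = L/W
λ = 9.8/0.5 = 19.6000 customers/hour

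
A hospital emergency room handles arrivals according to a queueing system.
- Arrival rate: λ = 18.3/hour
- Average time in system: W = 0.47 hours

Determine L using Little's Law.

Little's Law: L = λW
L = 18.3 × 0.47 = 8.6010 patients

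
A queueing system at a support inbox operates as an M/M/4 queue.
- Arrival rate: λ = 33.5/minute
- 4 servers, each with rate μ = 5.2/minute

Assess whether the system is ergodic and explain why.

Stability requires ρ = λ/(cμ) < 1
ρ = 33.5/(4 × 5.2) = 33.5/20.80 = 1.6106
Since 1.6106 ≥ 1, the system is UNSTABLE.
Need c > λ/μ = 33.5/5.2 = 6.44.
Minimum servers needed: c = 7.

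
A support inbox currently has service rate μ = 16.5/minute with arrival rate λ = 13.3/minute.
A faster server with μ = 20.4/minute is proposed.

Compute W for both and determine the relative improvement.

System 1: ρ₁ = 13.3/16.5 = 0.8061, W₁ = 1/(16.5-13.3) = 0.31250
System 2: ρ₂ = 13.3/20.4 = 0.6520, W₂ = 1/(20.4-13.3) = 0.14085
Improvement: (W₁-W₂)/W₁ = (0.31250-0.14085)/0.31250 = 54.93%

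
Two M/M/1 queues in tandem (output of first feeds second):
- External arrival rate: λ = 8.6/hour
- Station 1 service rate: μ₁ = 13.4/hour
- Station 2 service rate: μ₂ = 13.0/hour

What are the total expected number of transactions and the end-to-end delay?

By Jackson's theorem, each station behaves as independent M/M/1.
Station 1: ρ₁ = 8.6/13.4 = 0.6418, L₁ = ρ₁/(1-ρ₁) = λ/(μ₁-λ) = 8.6/4.80 = 1.7917
Station 2: ρ₂ = 8.6/13.0 = 0.6615, L₂ = ρ₂/(1-ρ₂) = λ/(μ₂-λ) = 8.6/4.40 = 1.9545
Total: L = L₁ + L₂ = 1.7917 + 1.9545 = 3.7462
W = L/λ = 3.7462/8.6 = 0.4356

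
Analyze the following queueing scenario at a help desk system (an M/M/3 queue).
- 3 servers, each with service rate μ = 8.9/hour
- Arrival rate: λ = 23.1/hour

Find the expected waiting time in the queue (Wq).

Traffic intensity: ρ = λ/(cμ) = 23.1/(3×8.9) = 0.8652
Since ρ = 0.8652 < 1, system is stable.
Offered load a = λ/μ = cρ = 23.1/8.9 = 2.5955
P₀ = [ Σₙ₌₀^2 aⁿ/n! + a^3/(3!(1-ρ)) ]⁻¹
Σ = a^0/0! + a^1/1! + a^2/2! = 1.0000 + 2.5955 + 3.3683 = 6.9638
a^3/(3!(1-ρ)) = 17.48501/(6 × 0.1348315) = 21.6134
P₀ = 1/(6.9638 + 21.6134) = 0.03499
Lq = P₀·a^3·ρ / (3!(1-ρ)²) = 0.0349929 × 17.4850 × 0.865169 / (6 × 0.0181795) = 4.8530
Wq = Lq/λ = 4.8530/23.1 = 0.2101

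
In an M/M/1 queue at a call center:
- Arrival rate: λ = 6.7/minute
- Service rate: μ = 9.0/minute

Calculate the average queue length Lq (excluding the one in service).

ρ = λ/μ = 6.7/9.0 = 0.7444
For M/M/1: Lq = λ²/(μ(μ-λ))
Lq = 44.89/(9.0 × 2.30)
Lq = 2.1686 calls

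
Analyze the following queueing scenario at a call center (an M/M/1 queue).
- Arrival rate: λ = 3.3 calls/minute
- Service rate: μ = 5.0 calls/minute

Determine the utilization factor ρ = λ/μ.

Server utilization: ρ = λ/μ
ρ = 3.3/5.0 = 0.6600
The server is busy 66.00% of the time.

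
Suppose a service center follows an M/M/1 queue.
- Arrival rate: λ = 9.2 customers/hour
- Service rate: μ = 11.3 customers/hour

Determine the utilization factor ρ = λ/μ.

Server utilization: ρ = λ/μ
ρ = 9.2/11.3 = 0.8142
The server is busy 81.42% of the time.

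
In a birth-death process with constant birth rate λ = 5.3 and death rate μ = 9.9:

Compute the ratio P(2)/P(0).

For constant rates: P(n)/P(0) = (λ/μ)^n
P(2)/P(0) = (5.3/9.9)^2 = 0.53535^2 = 0.2866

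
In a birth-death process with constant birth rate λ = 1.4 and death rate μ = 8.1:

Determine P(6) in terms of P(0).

For constant rates: P(n)/P(0) = (λ/μ)^n
P(6)/P(0) = (1.4/8.1)^6 = 0.17284^6 = 0.00002666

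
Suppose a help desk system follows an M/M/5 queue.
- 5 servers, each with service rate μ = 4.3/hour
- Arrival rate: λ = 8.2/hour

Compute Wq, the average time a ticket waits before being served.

Traffic intensity: ρ = λ/(cμ) = 8.2/(5×4.3) = 0.3814
Since ρ = 0.3814 < 1, system is stable.
Offered load a = λ/μ = cρ = 8.2/4.3 = 1.9070
P₀ = [ Σₙ₌₀^4 aⁿ/n! + a^5/(5!(1-ρ)) ]⁻¹
Σ = a^0/0! + a^1/1! + a^2/2! + a^3/3! + a^4/4! = 1.0000 + 1.9070 + 1.8183 + 1.1558 + 0.5510 = 6.4321
a^5/(5!(1-ρ)) = 25.2189/(120 × 0.6186) = 0.3397
P₀ = 1/(6.4321 + 0.3397) = 0.1477
Lq = P₀·a^5·ρ / (5!(1-ρ)²) = 0.1477 × 25.2189 × 0.3814 / (120 × 0.3827) = 0.03093
Wq = Lq/λ = 0.03093/8.2 = 0.003772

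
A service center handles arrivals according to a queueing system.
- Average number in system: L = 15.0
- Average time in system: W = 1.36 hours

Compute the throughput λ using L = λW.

Little's Law: L = λW, so λ = L/W
λ = 15.0/1.36 = 11.0294 customers/hour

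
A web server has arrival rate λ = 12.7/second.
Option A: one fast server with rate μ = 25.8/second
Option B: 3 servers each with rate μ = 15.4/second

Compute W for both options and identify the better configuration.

Option A: single server μ = 25.8 (M/M/1)
  ρ_A = 12.7/25.8 = 0.4922
  W_A = 1/(μ-λ) = 1/(25.8-12.7) = 1/13.10 = 0.07634

Option B: 3 servers μ = 15.4 (M/M/3)
  ρ_B = λ/(cμ) = 12.7/(3×15.4) = 0.2749
  Offered load a = λ/μ = cρ = 12.7/15.4 = 0.8247
  P₀ = [ Σₙ₌₀^2 aⁿ/n! + a^3/(3!(1-ρ)) ]⁻¹
  Σ = a^0/0! + a^1/1! + a^2/2! = 1.0000 + 0.8247 + 0.3400 = 2.1647
  a^3/(3!(1-ρ)) = 0.5609/(6 × 0.7251) = 0.1289
  P₀ = 1/(2.1647 + 0.1289) = 0.4360
  Lq = P₀·a^3·ρ / (3!(1-ρ)²) = 0.4360 × 0.5609 × 0.2749 / (6 × 0.5258) = 0.02131
  Wq_B = Lq/λ = 0.021307/12.7 = 0.0016777
  W_B = Wq_B + 1/μ = 0.0016777 + 0.064935 = 0.06661

Since W_B = 0.06661 < W_A = 0.07634, Option B (multiple servers) has the shorter time in system.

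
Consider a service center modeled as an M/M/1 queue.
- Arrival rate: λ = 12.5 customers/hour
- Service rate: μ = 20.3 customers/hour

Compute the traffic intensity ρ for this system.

Server utilization: ρ = λ/μ
ρ = 12.5/20.3 = 0.6158
The server is busy 61.58% of the time.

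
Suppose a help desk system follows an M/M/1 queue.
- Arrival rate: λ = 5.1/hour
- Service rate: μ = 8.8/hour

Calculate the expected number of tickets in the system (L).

ρ = λ/μ = 5.1/8.8 = 0.5795
For M/M/1: L = λ/(μ-λ)
L = 5.1/(8.8-5.1) = 5.1/3.70
L = 1.3784 tickets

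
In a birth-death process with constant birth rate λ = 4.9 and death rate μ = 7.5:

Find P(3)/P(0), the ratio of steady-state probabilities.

For constant rates: P(n)/P(0) = (λ/μ)^n
P(3)/P(0) = (4.9/7.5)^3 = 0.65333^3 = 0.2789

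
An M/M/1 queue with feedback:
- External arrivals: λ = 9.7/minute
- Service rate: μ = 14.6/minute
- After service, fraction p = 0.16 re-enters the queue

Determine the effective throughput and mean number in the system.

Effective arrival rate: λ_eff = λ/(1-p) = 9.7/(1-0.16) = 9.7/0.84 = 11.54762
ρ = λ_eff/μ = 11.54762/14.6 = 0.790933
L = ρ/(1-ρ) = 0.790933/(1-0.790933) = 3.7832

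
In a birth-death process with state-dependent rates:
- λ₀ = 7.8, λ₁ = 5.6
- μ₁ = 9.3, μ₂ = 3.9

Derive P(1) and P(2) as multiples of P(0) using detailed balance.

Balance equations:
State 0: λ₀P₀ = μ₁P₁ → P₁ = (λ₀/μ₁)P₀ = (7.8/9.3)P₀ = 0.8387P₀
State 1: P₂ = (λ₀λ₁)/(μ₁μ₂)P₀ = (7.8×5.6)/(9.3×3.9)P₀ = 1.2043P₀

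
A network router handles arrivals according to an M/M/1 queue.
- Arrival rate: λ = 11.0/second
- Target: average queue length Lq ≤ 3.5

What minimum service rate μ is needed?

For M/M/1: Lq = λ²/(μ(μ-λ))
Need Lq ≤ 3.5, i.e. μ(μ-λ) ≥ λ²/3.5
μ² - 11.0μ - 121.00/3.5 ≥ 0  →  μ² - 11.0μ - 34.57143 ≥ 0
Quadratic formula (positive root): μ = [λ + √(λ² + 4×34.57143)]/2
Discriminant: 121.00 + 4×34.57143 = 259.2857, √259.2857 = 16.1024
μ ≥ (11.0 + 16.1024)/2 = 13.5512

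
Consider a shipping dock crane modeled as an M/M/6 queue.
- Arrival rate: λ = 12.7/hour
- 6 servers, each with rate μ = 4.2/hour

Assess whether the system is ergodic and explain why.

Stability requires ρ = λ/(cμ) < 1
ρ = 12.7/(6 × 4.2) = 12.7/25.20 = 0.5040
Since 0.5040 < 1, the system is STABLE.
The servers are busy 50.40% of the time.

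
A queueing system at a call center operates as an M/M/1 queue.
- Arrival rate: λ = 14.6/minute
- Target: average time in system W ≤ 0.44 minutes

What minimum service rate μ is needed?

For M/M/1: W = 1/(μ-λ)
Need W ≤ 0.44, so 1/(μ-λ) ≤ 0.44
μ - λ ≥ 1/0.44 = 2.2727
μ ≥ 14.6 + 2.2727 = 16.8727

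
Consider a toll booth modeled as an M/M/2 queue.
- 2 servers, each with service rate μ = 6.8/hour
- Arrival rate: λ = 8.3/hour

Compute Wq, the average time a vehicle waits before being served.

Traffic intensity: ρ = λ/(cμ) = 8.3/(2×6.8) = 0.6103
Since ρ = 0.6103 < 1, system is stable.
Offered load a = λ/μ = cρ = 8.3/6.8 = 1.2206
P₀ = [ Σₙ₌₀^1 aⁿ/n! + a^2/(2!(1-ρ)) ]⁻¹
Σ = a^0/0! + a^1/1! = 1.0000 + 1.2206 = 2.2206
a^2/(2!(1-ρ)) = 1.4898/(2 × 0.3897) = 1.9115
P₀ = 1/(2.2206 + 1.9115) = 0.2420
Lq = P₀·a^2·ρ / (2!(1-ρ)²) = 0.24201 × 1.4898 × 0.61029 / (2 × 0.15187) = 0.7244
Wq = Lq/λ = 0.7244/8.3 = 0.08728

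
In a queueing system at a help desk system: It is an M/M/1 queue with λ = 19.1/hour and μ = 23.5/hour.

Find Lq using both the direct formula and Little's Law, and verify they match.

Method 1 (direct): Lq = λ²/(μ(μ-λ)) = 364.81/(23.5 × 4.40) = 3.5281

Method 2 (Little's Law):
W = 1/(μ-λ) = 1/4.40 = 0.2272727
Wq = W - 1/μ = 0.2272727 - 0.04255319 = 0.1847195
Lq = λWq = 19.1 × 0.1847195 = 3.5281 ✔ (matches Method 1)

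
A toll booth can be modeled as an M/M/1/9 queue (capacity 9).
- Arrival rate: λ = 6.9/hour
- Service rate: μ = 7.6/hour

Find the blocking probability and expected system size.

ρ = λ/μ = 6.9/7.6 = 0.9079
P₀ = (1-ρ)/(1-ρ^(K+1)) = (1-0.9079)/(1-0.9079^10) = 0.09210/0.6195 = 0.1487
P_K = P₀×ρ^K = 0.14867 × 0.9079^9 = 0.14867 × 0.41912 = 0.06231
Blocking probability P_9 = 0.06231 (6.23%)
L = ρ[1 - (K+1)ρ^K + Kρ^(K+1)] / [(1-ρ)(1-ρ^(K+1))]
L = 0.9079 × (1 - 10×0.4191236 + 9×0.3805223) / ((1 - 0.9079) × (1 - 0.3805223)) = 3.7151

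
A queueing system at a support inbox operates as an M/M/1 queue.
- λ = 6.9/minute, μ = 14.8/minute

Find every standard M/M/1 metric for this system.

Step 1: ρ = λ/μ = 6.9/14.8 = 0.4662
Step 2: L = λ/(μ-λ) = 6.9/7.90 = 0.8734
Step 3: Lq = λ²/(μ(μ-λ)) = 47.61/(14.8×7.90) = 0.4072
Step 4: W = 1/(μ-λ) = 1/7.90 = 0.12658
Step 5: Wq = λ/(μ(μ-λ)) = 6.9/(14.8×7.90) = 0.05901
Step 6: P(0) = 1-ρ = 0.5338
Verify: L = λW = 6.9×0.12658 = 0.8734 ✔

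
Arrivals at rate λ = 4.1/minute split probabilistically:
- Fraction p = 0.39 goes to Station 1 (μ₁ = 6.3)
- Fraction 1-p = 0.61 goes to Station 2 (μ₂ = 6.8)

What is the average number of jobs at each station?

Effective rates: λ₁ = 4.1×0.39 = 1.599, λ₂ = 4.1×0.61 = 2.501
Station 1: ρ₁ = 1.599/6.3 = 0.2538, L₁ = ρ₁/(1-ρ₁) = 0.2538/(1-0.2538) = 0.3401
Station 2: ρ₂ = 2.501/6.8 = 0.3678, L₂ = ρ₂/(1-ρ₂) = 0.3678/(1-0.3678) = 0.5818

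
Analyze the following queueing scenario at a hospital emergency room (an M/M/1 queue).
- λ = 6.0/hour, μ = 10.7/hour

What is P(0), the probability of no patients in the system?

ρ = λ/μ = 6.0/10.7 = 0.5607
P(0) = 1 - ρ = 1 - 0.5607 = 0.4393
The server is idle 43.93% of the time.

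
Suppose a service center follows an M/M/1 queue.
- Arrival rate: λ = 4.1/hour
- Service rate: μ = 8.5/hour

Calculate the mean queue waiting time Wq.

First, compute utilization: ρ = λ/μ = 4.1/8.5 = 0.4824
For M/M/1: Wq = λ/(μ(μ-λ))
Wq = 4.1/(8.5 × (8.5-4.1))
Wq = 4.1/(8.5 × 4.40)
Wq = 0.1096 hours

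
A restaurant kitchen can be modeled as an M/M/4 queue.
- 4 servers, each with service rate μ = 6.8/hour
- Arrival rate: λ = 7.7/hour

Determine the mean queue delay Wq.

Traffic intensity: ρ = λ/(cμ) = 7.7/(4×6.8) = 0.2831
Since ρ = 0.2831 < 1, system is stable.
Offered load a = λ/μ = cρ = 7.7/6.8 = 1.1324
P₀ = [ Σₙ₌₀^3 aⁿ/n! + a^4/(4!(1-ρ)) ]⁻¹
Σ = a^0/0! + a^1/1! + a^2/2! + a^3/3! = 1.0000 + 1.1324 + 0.6411 + 0.2420 = 3.0155
a^4/(4!(1-ρ)) = 1.6441/(24 × 0.71691) = 0.09555
P₀ = 1/(3.0155 + 0.09555) = 0.3214
Lq = P₀·a^4·ρ / (4!(1-ρ)²) = 0.3214 × 1.6441 × 0.2831 / (24 × 0.5140) = 0.01213
Wq = Lq/λ = 0.01213/7.7 = 0.001575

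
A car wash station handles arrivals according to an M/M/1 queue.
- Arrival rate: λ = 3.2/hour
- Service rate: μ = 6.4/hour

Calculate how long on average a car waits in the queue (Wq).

First, compute utilization: ρ = λ/μ = 3.2/6.4 = 0.5000
For M/M/1: Wq = λ/(μ(μ-λ))
Wq = 3.2/(6.4 × (6.4-3.2))
Wq = 3.2/(6.4 × 3.20)
Wq = 0.1562 hours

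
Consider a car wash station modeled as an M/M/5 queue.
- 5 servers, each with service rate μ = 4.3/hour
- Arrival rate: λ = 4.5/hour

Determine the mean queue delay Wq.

Traffic intensity: ρ = λ/(cμ) = 4.5/(5×4.3) = 0.2093
Since ρ = 0.2093 < 1, system is stable.
Offered load a = λ/μ = cρ = 4.5/4.3 = 1.0465
P₀ = [ Σₙ₌₀^4 aⁿ/n! + a^5/(5!(1-ρ)) ]⁻¹
Σ = a^0/0! + a^1/1! + a^2/2! + a^3/3! + a^4/4! = 1.0000 + 1.0465 + 0.5476 + 0.1910 + 0.04998 = 2.8351
a^5/(5!(1-ρ)) = 1.2552/(120 × 0.7907) = 0.01323
P₀ = 1/(2.8351 + 0.01323) = 0.3511
Lq = P₀·a^5·ρ / (5!(1-ρ)²) = 0.3511 × 1.2552 × 0.2093 / (120 × 0.6252) = 0.001229
Wq = Lq/λ = 0.0012294/4.5 = 0.0002732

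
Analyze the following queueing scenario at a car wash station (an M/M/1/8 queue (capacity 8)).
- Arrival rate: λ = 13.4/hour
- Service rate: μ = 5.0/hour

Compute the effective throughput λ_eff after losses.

ρ = λ/μ = 13.4/5.0 = 2.6800
P₀ = (1-ρ)/(1-ρ^(K+1)) = (1-2.6800)/(1-2.6800^9) = -1.6800/-7131.0298 = 0.0002356
P_K = P₀×ρ^K = 0.0002356 × 2.6800^8 = 0.0002356 × 2661.2051 = 0.6270
λ_eff = λ(1-P_K) = 13.4 × (1 - 0.626954) = 13.4 × 0.373046 = 4.9988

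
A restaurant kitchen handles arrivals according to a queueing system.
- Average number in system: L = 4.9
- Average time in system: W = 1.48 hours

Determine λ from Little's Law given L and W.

Little's Law: L = λW, so λ = L/W
λ = 4.9/1.48 = 3.3108 orders/hour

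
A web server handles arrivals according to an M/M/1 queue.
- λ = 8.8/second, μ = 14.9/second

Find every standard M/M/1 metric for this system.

Step 1: ρ = λ/μ = 8.8/14.9 = 0.5906
Step 2: L = λ/(μ-λ) = 8.8/6.10 = 1.4426
Step 3: Lq = λ²/(μ(μ-λ)) = 77.44/(14.9×6.10) = 0.8520
Step 4: W = 1/(μ-λ) = 1/6.10 = 0.16393
Step 5: Wq = λ/(μ(μ-λ)) = 8.8/(14.9×6.10) = 0.09682
Step 6: P(0) = 1-ρ = 0.4094
Verify: L = λW = 8.8×0.16393 = 1.4426 ✔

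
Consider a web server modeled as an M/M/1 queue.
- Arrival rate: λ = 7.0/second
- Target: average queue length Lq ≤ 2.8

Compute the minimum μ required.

For M/M/1: Lq = λ²/(μ(μ-λ))
Need Lq ≤ 2.8, i.e. μ(μ-λ) ≥ λ²/2.8
μ² - 7.0μ - 49.00/2.8 ≥ 0  →  μ² - 7.0μ - 17.5000 ≥ 0
Quadratic formula (positive root): μ = [λ + √(λ² + 4×17.5000)]/2
Discriminant: 49.00 + 4×17.5000 = 119.0000, √119.0000 = 10.90871
μ ≥ (7.0 + 10.90871)/2 = 8.9544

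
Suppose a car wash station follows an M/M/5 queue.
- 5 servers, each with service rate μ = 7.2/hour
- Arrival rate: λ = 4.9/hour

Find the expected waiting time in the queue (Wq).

Traffic intensity: ρ = λ/(cμ) = 4.9/(5×7.2) = 0.1361
Since ρ = 0.1361 < 1, system is stable.
Offered load a = λ/μ = cρ = 4.9/7.2 = 0.6806
P₀ = [ Σₙ₌₀^4 aⁿ/n! + a^5/(5!(1-ρ)) ]⁻¹
Σ = a^0/0! + a^1/1! + a^2/2! + a^3/3! + a^4/4! = 1.0000 + 0.68056 + 0.23158 + 0.052534 + 0.0089381 = 1.9736
a^5/(5!(1-ρ)) = 0.1460/(120 × 0.8639) = 0.001408
P₀ = 1/(1.9736 + 0.001408) = 0.5063
Lq = P₀·a^5·ρ / (5!(1-ρ)²) = 0.5063 × 0.1460 × 0.1361 / (120 × 0.7463) = 0.0001123
Wq = Lq/λ = 0.00011234/4.9 = 0.00002293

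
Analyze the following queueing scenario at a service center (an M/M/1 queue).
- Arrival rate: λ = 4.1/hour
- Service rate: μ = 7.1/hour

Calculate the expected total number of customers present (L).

ρ = λ/μ = 4.1/7.1 = 0.5775
For M/M/1: L = λ/(μ-λ)
L = 4.1/(7.1-4.1) = 4.1/3.00
L = 1.3667 customers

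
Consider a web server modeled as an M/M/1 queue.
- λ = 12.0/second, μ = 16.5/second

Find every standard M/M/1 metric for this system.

Step 1: ρ = λ/μ = 12.0/16.5 = 0.7273
Step 2: L = λ/(μ-λ) = 12.0/4.50 = 2.6667
Step 3: Lq = λ²/(μ(μ-λ)) = 144.00/(16.5×4.50) = 1.9394
Step 4: W = 1/(μ-λ) = 1/4.50 = 0.222222
Step 5: Wq = λ/(μ(μ-λ)) = 12.0/(16.5×4.50) = 0.1616
Step 6: P(0) = 1-ρ = 0.2727
Verify: L = λW = 12.0×0.222222 = 2.6667 ✔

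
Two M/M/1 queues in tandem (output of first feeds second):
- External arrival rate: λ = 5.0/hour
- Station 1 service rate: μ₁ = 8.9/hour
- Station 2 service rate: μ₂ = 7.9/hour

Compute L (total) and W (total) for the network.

By Jackson's theorem, each station behaves as independent M/M/1.
Station 1: ρ₁ = 5.0/8.9 = 0.5618, L₁ = ρ₁/(1-ρ₁) = λ/(μ₁-λ) = 5.0/3.90 = 1.2821
Station 2: ρ₂ = 5.0/7.9 = 0.6329, L₂ = ρ₂/(1-ρ₂) = λ/(μ₂-λ) = 5.0/2.90 = 1.7241
Total: L = L₁ + L₂ = 1.2821 + 1.7241 = 3.0062
W = L/λ = 3.0062/5.0 = 0.6012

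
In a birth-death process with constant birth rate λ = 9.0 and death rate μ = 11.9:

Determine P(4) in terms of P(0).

For constant rates: P(n)/P(0) = (λ/μ)^n
P(4)/P(0) = (9.0/11.9)^4 = 0.7563^4 = 0.3272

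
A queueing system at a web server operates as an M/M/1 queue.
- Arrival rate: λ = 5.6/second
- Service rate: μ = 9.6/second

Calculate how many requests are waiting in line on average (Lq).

ρ = λ/μ = 5.6/9.6 = 0.5833
For M/M/1: Lq = λ²/(μ(μ-λ))
Lq = 31.36/(9.6 × 4.00)
Lq = 0.8167 requests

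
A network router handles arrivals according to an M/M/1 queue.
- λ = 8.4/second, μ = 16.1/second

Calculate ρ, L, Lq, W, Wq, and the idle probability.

Step 1: ρ = λ/μ = 8.4/16.1 = 0.5217
Step 2: L = λ/(μ-λ) = 8.4/7.70 = 1.0909
Step 3: Lq = λ²/(μ(μ-λ)) = 70.56/(16.1×7.70) = 0.5692
Step 4: W = 1/(μ-λ) = 1/7.70 = 0.12987
Step 5: Wq = λ/(μ(μ-λ)) = 8.4/(16.1×7.70) = 0.06776
Step 6: P(0) = 1-ρ = 0.4783
Verify: L = λW = 8.4×0.12987 = 1.0909 ✔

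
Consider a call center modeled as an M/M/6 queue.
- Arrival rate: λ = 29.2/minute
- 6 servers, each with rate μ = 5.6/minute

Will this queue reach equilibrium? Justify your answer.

Stability requires ρ = λ/(cμ) < 1
ρ = 29.2/(6 × 5.6) = 29.2/33.60 = 0.8690
Since 0.8690 < 1, the system is STABLE.
The servers are busy 86.90% of the time.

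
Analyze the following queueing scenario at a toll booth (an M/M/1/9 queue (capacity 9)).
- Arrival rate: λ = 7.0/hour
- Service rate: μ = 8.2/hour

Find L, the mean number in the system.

ρ = λ/μ = 7.0/8.2 = 0.85366
P₀ = (1-ρ)/(1-ρ^(K+1)) = (1-0.85366)/(1-0.85366^10) = 0.14634/0.79448 = 0.1842
P_K = P₀×ρ^K = 0.1842 × 0.85366^9 = 0.1842 × 0.2407 = 0.04434
L = ρ[1 - (K+1)ρ^K + Kρ^(K+1)] / [(1-ρ)(1-ρ^(K+1))]
L = 0.85366 × (1 - 10×0.240749 + 9×0.205518) / ((1 - 0.85366) × (1 - 0.205518)) = 3.2466 vehicles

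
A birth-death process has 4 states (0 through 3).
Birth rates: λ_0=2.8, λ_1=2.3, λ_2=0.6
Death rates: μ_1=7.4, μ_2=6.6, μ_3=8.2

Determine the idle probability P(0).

Ratios P(n)/P(0) = (λ₀···λₙ₋₁)/(μ₁···μₙ):
P(1)/P(0) = (2.8)/(7.4) = 0.3784
P(2)/P(0) = (2.8×2.3)/(7.4×6.6) = 0.1319
P(3)/P(0) = (2.8×2.3×0.6)/(7.4×6.6×8.2) = 0.009648

Normalization: ∑ P(n) = 1
P(0) × (1.0000 + 0.3784 + 0.1319 + 0.009648) = 1
P(0) × 1.5199 = 1
P(0) = 1/1.5199 = 0.6579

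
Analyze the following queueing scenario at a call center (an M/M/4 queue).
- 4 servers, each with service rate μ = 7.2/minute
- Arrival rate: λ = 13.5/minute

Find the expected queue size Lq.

Traffic intensity: ρ = λ/(cμ) = 13.5/(4×7.2) = 0.4688
Since ρ = 0.4688 < 1, system is stable.
Offered load a = λ/μ = cρ = 13.5/7.2 = 1.8750
P₀ = [ Σₙ₌₀^3 aⁿ/n! + a^4/(4!(1-ρ)) ]⁻¹
Σ = a^0/0! + a^1/1! + a^2/2! + a^3/3! = 1.0000 + 1.8750 + 1.7578 + 1.0986 = 5.7314
a^4/(4!(1-ρ)) = 12.3596/(24 × 0.53125) = 0.9694
P₀ = 1/(5.7314 + 0.9694) = 0.1492
Lq = P₀·a^4·ρ / (4!(1-ρ)²) = 0.1492 × 12.3596 × 0.4688 / (24 × 0.2822) = 0.1276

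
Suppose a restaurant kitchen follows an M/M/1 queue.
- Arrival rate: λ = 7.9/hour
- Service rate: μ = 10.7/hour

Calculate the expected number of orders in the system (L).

ρ = λ/μ = 7.9/10.7 = 0.7383
For M/M/1: L = λ/(μ-λ)
L = 7.9/(10.7-7.9) = 7.9/2.80
L = 2.8214 orders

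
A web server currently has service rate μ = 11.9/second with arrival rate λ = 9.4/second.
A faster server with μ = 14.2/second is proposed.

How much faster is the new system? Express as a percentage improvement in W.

System 1: ρ₁ = 9.4/11.9 = 0.7899, W₁ = 1/(11.9-9.4) = 0.40000
System 2: ρ₂ = 9.4/14.2 = 0.6620, W₂ = 1/(14.2-9.4) = 0.20833
Improvement: (W₁-W₂)/W₁ = (0.40000-0.20833)/0.40000 = 47.92%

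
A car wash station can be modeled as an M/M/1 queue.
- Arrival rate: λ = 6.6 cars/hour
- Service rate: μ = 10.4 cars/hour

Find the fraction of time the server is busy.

Server utilization: ρ = λ/μ
ρ = 6.6/10.4 = 0.6346
The server is busy 63.46% of the time.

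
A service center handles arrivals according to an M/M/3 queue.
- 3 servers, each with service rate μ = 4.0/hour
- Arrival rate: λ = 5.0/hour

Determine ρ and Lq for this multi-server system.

Traffic intensity: ρ = λ/(cμ) = 5.0/(3×4.0) = 0.4167
Since ρ = 0.4167 < 1, system is stable.
Offered load a = λ/μ = cρ = 5.0/4.0 = 1.2500
P₀ = [ Σₙ₌₀^2 aⁿ/n! + a^3/(3!(1-ρ)) ]⁻¹
Σ = a^0/0! + a^1/1! + a^2/2! = 1.0000 + 1.2500 + 0.7812 = 3.0312
a^3/(3!(1-ρ)) = 1.9531/(6 × 0.58333) = 0.5580
P₀ = 1/(3.0312 + 0.5580) = 0.2786
Lq = P₀·a^3·ρ / (3!(1-ρ)²) = 0.27861 × 1.9531 × 0.41667 / (6 × 0.34028) = 0.1111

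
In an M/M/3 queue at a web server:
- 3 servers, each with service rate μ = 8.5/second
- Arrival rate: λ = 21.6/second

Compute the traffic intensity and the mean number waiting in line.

Traffic intensity: ρ = λ/(cμ) = 21.6/(3×8.5) = 0.8471
Since ρ = 0.8471 < 1, system is stable.
Offered load a = λ/μ = cρ = 21.6/8.5 = 2.5412
P₀ = [ Σₙ₌₀^2 aⁿ/n! + a^3/(3!(1-ρ)) ]⁻¹
Σ = a^0/0! + a^1/1! + a^2/2! = 1.0000 + 2.5412 + 3.2288 = 6.7700
a^3/(3!(1-ρ)) = 16.4098/(6 × 0.152941) = 17.8825
P₀ = 1/(6.7700 + 17.8825) = 0.04056
Lq = P₀·a^3·ρ / (3!(1-ρ)²) = 0.04056 × 16.4098 × 0.8471 / (6 × 0.02339) = 4.0175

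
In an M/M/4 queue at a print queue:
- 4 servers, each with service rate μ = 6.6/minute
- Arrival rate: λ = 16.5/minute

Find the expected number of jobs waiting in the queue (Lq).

Traffic intensity: ρ = λ/(cμ) = 16.5/(4×6.6) = 0.6250
Since ρ = 0.6250 < 1, system is stable.
Offered load a = λ/μ = cρ = 16.5/6.6 = 2.5000
P₀ = [ Σₙ₌₀^3 aⁿ/n! + a^4/(4!(1-ρ)) ]⁻¹
Σ = a^0/0! + a^1/1! + a^2/2! + a^3/3! = 1.0000 + 2.5000 + 3.1250 + 2.6042 = 9.2292
a^4/(4!(1-ρ)) = 39.0625/(24 × 0.3750) = 4.3403
P₀ = 1/(9.2292 + 4.3403) = 0.07369
Lq = P₀·a^4·ρ / (4!(1-ρ)²) = 0.073695 × 39.0625 × 0.62500 / (24 × 0.14062) = 0.5331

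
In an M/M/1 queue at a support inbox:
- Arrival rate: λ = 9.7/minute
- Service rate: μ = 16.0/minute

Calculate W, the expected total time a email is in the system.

First, compute utilization: ρ = λ/μ = 9.7/16.0 = 0.6062
For M/M/1: W = 1/(μ-λ)
W = 1/(16.0-9.7) = 1/6.30
W = 0.1587 minutes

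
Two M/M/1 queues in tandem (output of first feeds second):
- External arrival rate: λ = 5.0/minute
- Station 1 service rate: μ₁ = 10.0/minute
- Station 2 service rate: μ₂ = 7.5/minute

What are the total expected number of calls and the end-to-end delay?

By Jackson's theorem, each station behaves as independent M/M/1.
Station 1: ρ₁ = 5.0/10.0 = 0.5000, L₁ = ρ₁/(1-ρ₁) = λ/(μ₁-λ) = 5.0/5.00 = 1.0000
Station 2: ρ₂ = 5.0/7.5 = 0.6667, L₂ = ρ₂/(1-ρ₂) = λ/(μ₂-λ) = 5.0/2.50 = 2.0000
Total: L = L₁ + L₂ = 1.0000 + 2.0000 = 3.0000
W = L/λ = 3.0000/5.0 = 0.6000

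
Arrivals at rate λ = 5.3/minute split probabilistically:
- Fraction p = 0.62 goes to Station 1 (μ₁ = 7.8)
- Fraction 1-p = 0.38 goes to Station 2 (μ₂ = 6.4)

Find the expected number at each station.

Effective rates: λ₁ = 5.3×0.62 = 3.286, λ₂ = 5.3×0.38 = 2.014
Station 1: ρ₁ = 3.286/7.8 = 0.4213, L₁ = ρ₁/(1-ρ₁) = 0.4213/(1-0.4213) = 0.7280
Station 2: ρ₂ = 2.014/6.4 = 0.3147, L₂ = ρ₂/(1-ρ₂) = 0.3147/(1-0.3147) = 0.4592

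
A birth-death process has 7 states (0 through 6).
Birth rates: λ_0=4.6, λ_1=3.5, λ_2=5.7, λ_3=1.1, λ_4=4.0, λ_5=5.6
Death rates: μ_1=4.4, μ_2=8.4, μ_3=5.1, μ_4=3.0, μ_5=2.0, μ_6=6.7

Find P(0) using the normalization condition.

Ratios P(n)/P(0) = (λ₀···λₙ₋₁)/(μ₁···μₙ):
P(1)/P(0) = (4.6)/(4.4) = 1.0455
P(2)/P(0) = (4.6×3.5)/(4.4×8.4) = 0.4356
P(3)/P(0) = (4.6×3.5×5.7)/(4.4×8.4×5.1) = 0.4869
P(4)/P(0) = (4.6×3.5×5.7×1.1)/(4.4×8.4×5.1×3.0) = 0.1785
P(5)/P(0) = (4.6×3.5×5.7×1.1×4.0)/(4.4×8.4×5.1×3.0×2.0) = 0.3570
P(6)/P(0) = (4.6×3.5×5.7×1.1×4.0×5.6)/(4.4×8.4×5.1×3.0×2.0×6.7) = 0.2984

Normalization: ∑ P(n) = 1
P(0) × (1.0000 + 1.0455 + 0.4356 + 0.4869 + 0.1785 + 0.3570 + 0.2984) = 1
P(0) × 3.8019 = 1
P(0) = 1/3.8019 = 0.2630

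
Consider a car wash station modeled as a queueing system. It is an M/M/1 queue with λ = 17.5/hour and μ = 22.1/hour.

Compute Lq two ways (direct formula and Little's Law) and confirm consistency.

Method 1 (direct): Lq = λ²/(μ(μ-λ)) = 306.25/(22.1 × 4.60) = 3.0125

Method 2 (Little's Law):
W = 1/(μ-λ) = 1/4.60 = 0.217391
Wq = W - 1/μ = 0.217391 - 0.0452489 = 0.172142
Lq = λWq = 17.5 × 0.172142 = 3.0125 ✔ (matches Method 1)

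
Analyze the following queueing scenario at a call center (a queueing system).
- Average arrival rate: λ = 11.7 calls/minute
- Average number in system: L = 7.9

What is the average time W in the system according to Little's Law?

Little's Law: L = λW, so W = L/λ
W = 7.9/11.7 = 0.6752 minutes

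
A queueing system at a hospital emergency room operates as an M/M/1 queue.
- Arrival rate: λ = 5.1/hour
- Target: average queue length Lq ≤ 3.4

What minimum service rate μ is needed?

For M/M/1: Lq = λ²/(μ(μ-λ))
Need Lq ≤ 3.4, i.e. μ(μ-λ) ≥ λ²/3.4
μ² - 5.1μ - 26.01/3.4 ≥ 0  →  μ² - 5.1μ - 7.6500 ≥ 0
Quadratic formula (positive root): μ = [λ + √(λ² + 4×7.6500)]/2
Discriminant: 26.01 + 4×7.6500 = 56.6100, √56.6100 = 7.5240
μ ≥ (5.1 + 7.5240)/2 = 6.3120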